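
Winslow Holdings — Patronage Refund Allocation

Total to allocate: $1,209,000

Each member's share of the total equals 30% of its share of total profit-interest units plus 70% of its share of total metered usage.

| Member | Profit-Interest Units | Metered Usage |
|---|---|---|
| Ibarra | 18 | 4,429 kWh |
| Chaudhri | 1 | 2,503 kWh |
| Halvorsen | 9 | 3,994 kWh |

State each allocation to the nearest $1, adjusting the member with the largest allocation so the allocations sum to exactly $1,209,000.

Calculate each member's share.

Profit-interest units total 28; metered usage total 10,926.
Combined weights (30% profit-interest units + 70% metered usage): Ibarra 0.4766; Chaudhri 0.1711; Halvorsen 0.3523.
Pro-rata amounts: Ibarra 576,223.29; Chaudhri 206,829.55; Halvorsen 425,947.16.
After rounding ($1): Ibarra $576,223; Chaudhri $206,830; Halvorsen $425,947. Sum = $1,209,000.
Sum already equals the total — no adjustment.

Ibarra: $576,223 | Chaudhri: $206,830 | Halvorsen: $425,947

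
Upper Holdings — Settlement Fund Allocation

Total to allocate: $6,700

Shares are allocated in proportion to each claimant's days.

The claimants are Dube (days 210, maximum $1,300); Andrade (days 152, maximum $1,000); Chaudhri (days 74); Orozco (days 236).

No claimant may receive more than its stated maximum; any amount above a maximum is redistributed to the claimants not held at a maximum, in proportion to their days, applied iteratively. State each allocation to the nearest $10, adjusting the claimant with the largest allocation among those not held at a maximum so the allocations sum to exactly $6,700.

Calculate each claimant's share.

Dube: $1,300; Andrade: $1,000; Chaudhri: $1,050; Orozco: $3,350

Total days = 672.
Unconstrained shares: Dube 2,093.75; Andrade 1,515.48; Chaudhri 737.80; Orozco 2,352.98.
Cap binds for Dube ($1,300), Andrade ($1,000); residual $4,400 reallocated over remaining days 310.
Redistributed shares: Chaudhri 1,050.32 → $1,050; Orozco 3,349.68 → $3,350.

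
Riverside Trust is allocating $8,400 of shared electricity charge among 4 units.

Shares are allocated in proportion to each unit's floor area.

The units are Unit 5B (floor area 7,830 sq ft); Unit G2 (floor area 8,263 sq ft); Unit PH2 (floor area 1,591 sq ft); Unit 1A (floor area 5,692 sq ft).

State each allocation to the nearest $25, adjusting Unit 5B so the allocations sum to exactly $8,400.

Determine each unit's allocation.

Sum of floor area: 23,376.
Raw shares: Unit 5B 7,830/23,376 × $8,400 = 2,813.66; Unit G2 8,263/23,376 × $8,400 = 2,969.25; Unit PH2 1,591/23,376 × $8,400 = 571.71; Unit 1A 5,692/23,376 × $8,400 = 2,045.38.
After rounding ($25): Unit 5B $2,825; Unit G2 $2,975; Unit PH2 $575; Unit 1A $2,050. Sum = $8,425.
Difference $8,400 − $8,425 = −$25 applied to Unit 5B: Unit 5B becomes $2,800.

Unit 5B: $2,800 | Unit G2: $2,975 | Unit PH2: $575 | Unit 1A: $2,050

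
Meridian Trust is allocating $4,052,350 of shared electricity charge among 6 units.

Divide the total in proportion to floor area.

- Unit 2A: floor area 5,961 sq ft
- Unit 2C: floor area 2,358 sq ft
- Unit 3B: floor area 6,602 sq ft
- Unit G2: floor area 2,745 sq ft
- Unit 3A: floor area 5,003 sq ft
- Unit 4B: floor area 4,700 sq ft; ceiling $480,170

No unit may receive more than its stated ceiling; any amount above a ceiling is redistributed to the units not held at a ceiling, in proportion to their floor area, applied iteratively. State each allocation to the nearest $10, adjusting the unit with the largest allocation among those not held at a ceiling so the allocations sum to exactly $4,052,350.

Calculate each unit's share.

Sum of floor area: 27,369.
Proportional shares (ignoring caps): Unit 2A 882,606.54; Unit 2C 349,133.74; Unit 3B 977,515.24; Unit G2 406,434.31; Unit 3A 740,761.70; Unit 4B 695,898.46.
Capped: Unit 4B ($480,170); balance $3,572,180 reallocated over remaining floor area 22,669.
Shares after redistribution: Unit 2A 939,334.11 → $939,330; Unit 2C 371,573.53 → $371,570; Unit 3B 1,040,342.86 → $1,040,340; Unit G2 432,556.98 → $432,560; Unit 3A 788,372.51 → $788,370.
Rounding difference +$10 applied to Unit 3B → $1,040,350.

Unit 2A: $939,330; Unit 2C: $371,570; Unit 3B: $1,040,350; Unit G2: $432,560; Unit 3A: $788,370; Unit 4B: $480,170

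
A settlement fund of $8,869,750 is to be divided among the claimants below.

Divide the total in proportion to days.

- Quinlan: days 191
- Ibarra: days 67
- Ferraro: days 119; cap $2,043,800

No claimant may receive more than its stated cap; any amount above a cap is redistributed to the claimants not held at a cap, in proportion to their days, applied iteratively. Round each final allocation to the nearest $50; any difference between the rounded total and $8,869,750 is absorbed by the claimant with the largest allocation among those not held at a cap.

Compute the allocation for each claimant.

Combined days = 377.
Unconstrained shares: Quinlan 4,493,692.97; Ibarra 1,576,321.62; Ferraro 2,799,735.41.
Held at cap: Ferraro ($2,043,800); residual $6,825,950 reallocated over remaining days 258.
Remaining shares: Quinlan 5,053,319.57 → $5,053,300; Ibarra 1,772,630.43 → $1,772,650.

Quinlan: $5,053,300 | Ibarra: $1,772,650 | Ferraro: $2,043,800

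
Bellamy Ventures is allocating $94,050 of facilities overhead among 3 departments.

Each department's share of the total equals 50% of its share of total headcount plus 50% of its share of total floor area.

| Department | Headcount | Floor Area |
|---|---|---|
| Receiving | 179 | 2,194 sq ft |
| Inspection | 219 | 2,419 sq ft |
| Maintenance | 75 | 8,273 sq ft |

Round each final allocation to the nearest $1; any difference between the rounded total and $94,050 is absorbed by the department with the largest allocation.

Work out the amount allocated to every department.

Receiving: $25,803; Inspection: $30,600; Maintenance: $37,647

Totals — headcount 473, floor area 12,886.
Blended shares (50% headcount + 50% floor area): Receiving 0.2743; Inspection 0.3254; Maintenance 0.4003.
Proportional shares: Receiving 25,802.51; Inspection 30,600.35; Maintenance 37,647.13.
At nearest $1: Receiving $25,803; Inspection $30,600; Maintenance $37,647. Sum = $94,050.
Sum already equals the total — no adjustment.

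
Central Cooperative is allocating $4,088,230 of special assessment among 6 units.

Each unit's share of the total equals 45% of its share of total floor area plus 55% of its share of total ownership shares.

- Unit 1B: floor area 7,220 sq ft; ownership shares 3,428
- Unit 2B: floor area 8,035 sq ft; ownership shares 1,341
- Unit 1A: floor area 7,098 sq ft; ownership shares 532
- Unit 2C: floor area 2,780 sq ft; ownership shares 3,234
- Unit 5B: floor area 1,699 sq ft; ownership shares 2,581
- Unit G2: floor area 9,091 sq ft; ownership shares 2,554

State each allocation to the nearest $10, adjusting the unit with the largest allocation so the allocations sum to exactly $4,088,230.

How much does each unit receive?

Floor area total 35,923; ownership shares total 13,670.
Combined weights (45% floor area + 55% ownership shares): Unit 1B 0.2284; Unit 2B 0.1546; Unit 1A 0.1103; Unit 2C 0.1649; Unit 5B 0.1251; Unit G2 0.2166.
Unrounded shares: Unit 1B 933,612.35; Unit 2B 632,067.74; Unit 1A 451,012.37; Unit 2C 674,318.91; Unit 5B 511,548.80; Unit G2 885,669.83.
After rounding ($10): Unit 1B $933,610; Unit 2B $632,070; Unit 1A $451,010; Unit 2C $674,320; Unit 5B $511,550; Unit G2 $885,670. Sum = $4,088,230.
Sum already equals the total — no adjustment.

Unit 1B: $933,610; Unit 2B: $632,070; Unit 1A: $451,010; Unit 2C: $674,320; Unit 5B: $511,550; Unit G2: $885,670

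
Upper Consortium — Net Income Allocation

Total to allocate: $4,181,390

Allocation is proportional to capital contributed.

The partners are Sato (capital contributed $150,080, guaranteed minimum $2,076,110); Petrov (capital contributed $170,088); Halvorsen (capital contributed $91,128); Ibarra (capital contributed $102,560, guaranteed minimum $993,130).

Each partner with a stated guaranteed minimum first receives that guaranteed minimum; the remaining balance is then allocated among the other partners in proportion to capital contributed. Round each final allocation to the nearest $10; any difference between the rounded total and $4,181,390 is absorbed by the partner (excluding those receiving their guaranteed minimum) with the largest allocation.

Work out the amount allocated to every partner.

Minimums first: Sato $2,076,110; Ibarra $993,130. Residual $1,112,150.
Residual split over remaining capital contributed 261,216: Petrov 724,164.56 → $724,160; Halvorsen 387,985.44 → $387,990.

Sato: $2,076,110 · Petrov: $724,160 · Halvorsen: $387,990 · Ibarra: $993,130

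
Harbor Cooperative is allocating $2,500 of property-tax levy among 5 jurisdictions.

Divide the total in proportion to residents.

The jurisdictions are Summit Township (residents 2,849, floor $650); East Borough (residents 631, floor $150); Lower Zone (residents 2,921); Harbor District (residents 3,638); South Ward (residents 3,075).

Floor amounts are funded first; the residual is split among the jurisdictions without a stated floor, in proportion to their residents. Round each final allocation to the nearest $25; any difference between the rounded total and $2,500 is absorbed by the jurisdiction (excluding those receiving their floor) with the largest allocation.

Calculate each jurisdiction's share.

Summit Township: $650 · East Borough: $150 · Lower Zone: $525 · Harbor District: $625 · South Ward: $550

Minimums first: Summit Township $650; East Borough $150. Balance $1,700.
Balance split over remaining residents 9,634: Lower Zone 515.43 → $525; Harbor District 641.96 → $650; South Ward 542.61 → $550.
Rounding difference −$25 applied to Harbor District → $625.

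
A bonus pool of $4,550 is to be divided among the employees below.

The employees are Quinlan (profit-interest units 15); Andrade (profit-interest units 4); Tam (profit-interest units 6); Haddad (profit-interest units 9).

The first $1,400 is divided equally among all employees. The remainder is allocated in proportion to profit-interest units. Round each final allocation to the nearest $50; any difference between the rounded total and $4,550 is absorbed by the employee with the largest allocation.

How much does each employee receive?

Equal tier: $1,400 ÷ 4 = $350 apiece.
Remainder $3,150 by profit-interest units (total 34): Quinlan 1,389.71 → $1,400; Andrade 370.59 → $350; Tam 555.88 → $550; Haddad 833.82 → $850.
Totals: Quinlan $350 + $1,400 = $1,750; Andrade $350 + $350 = $700; Tam $350 + $550 = $900; Haddad $350 + $850 = $1,200.

Quinlan: $1,750 · Andrade: $700 · Tam: $900 · Haddad: $1,200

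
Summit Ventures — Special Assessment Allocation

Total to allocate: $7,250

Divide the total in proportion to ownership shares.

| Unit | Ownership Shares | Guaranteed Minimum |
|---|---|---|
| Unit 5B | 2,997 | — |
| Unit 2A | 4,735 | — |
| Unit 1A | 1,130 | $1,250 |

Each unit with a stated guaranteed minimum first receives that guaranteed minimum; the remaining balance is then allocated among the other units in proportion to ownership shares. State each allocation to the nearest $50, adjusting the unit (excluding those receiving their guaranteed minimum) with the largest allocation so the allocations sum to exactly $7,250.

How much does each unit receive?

Minimums first: Unit 1A $1,250. Residual $6,000.
Residual split over remaining ownership shares 7,732: Unit 5B 2,325.66 → $2,350; Unit 2A 3,674.34 → $3,650.

Unit 5B: $2,350 | Unit 2A: $3,650 | Unit 1A: $1,250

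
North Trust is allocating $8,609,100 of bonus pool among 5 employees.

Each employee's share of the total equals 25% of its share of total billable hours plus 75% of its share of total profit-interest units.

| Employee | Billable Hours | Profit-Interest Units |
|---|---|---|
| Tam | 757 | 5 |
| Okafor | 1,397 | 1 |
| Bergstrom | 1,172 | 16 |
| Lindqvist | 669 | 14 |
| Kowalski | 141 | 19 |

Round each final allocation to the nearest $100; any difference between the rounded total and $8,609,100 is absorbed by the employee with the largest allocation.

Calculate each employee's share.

Tam: $980,900 · Okafor: $844,400 · Bergstrom: $2,488,200 · Lindqvist: $1,991,700 · Kowalski: $2,303,900

Billable hours total 4,136; profit-interest units total 55.
Combined weights (25% billable hours + 75% profit-interest units): Tam 0.1139; Okafor 0.0981; Bergstrom 0.2890; Lindqvist 0.2313; Kowalski 0.2676.
Raw shares: Tam 980,908.70; Okafor 844,362.04; Bergstrom 2,488,229.72; Lindqvist 1,991,686.98; Kowalski 2,303,912.56.
Rounded to nearest $100: Tam $980,900; Okafor $844,400; Bergstrom $2,488,200; Lindqvist $1,991,700; Kowalski $2,303,900. Sum = $8,609,100.
Rounded total matches; no reconciliation needed.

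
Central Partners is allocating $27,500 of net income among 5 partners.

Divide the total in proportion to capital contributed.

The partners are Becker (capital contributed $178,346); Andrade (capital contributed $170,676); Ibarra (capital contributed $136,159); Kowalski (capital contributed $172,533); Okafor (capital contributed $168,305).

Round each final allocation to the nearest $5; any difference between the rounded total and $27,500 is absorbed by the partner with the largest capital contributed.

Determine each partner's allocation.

Becker: $5,935; Andrade: $5,680; Ibarra: $4,535; Kowalski: $5,745; Okafor: $5,605

Total capital contributed = 178,346 + 170,676 + 136,159 + 172,533 + 168,305 = 826,019.
Unrounded shares: Becker 5,937.53; Andrade 5,682.18; Ibarra 4,533.03; Kowalski 5,744.01; Okafor 5,603.25.
At nearest $5: Becker $5,940; Andrade $5,680; Ibarra $4,535; Kowalski $5,745; Okafor $5,605. Sum = $27,505.
Difference $27,500 − $27,505 = −$5 applied to largest capital contributed (Becker): Becker becomes $5,935.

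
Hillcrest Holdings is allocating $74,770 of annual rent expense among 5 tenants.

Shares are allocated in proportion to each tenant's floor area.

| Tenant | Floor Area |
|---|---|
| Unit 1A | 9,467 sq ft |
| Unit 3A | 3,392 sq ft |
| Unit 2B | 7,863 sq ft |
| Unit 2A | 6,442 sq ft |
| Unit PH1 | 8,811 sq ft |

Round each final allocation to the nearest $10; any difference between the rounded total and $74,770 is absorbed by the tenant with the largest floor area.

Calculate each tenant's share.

Sum of floor area: 9,467 + 3,392 + 7,863 + 6,442 + 8,811 = 35,975.
Pro-rata amounts: Unit 1A 19,676.10; Unit 3A 7,049.89; Unit 2B 16,342.36; Unit 2A 13,388.97; Unit PH1 18,312.67.
At nearest $10: Unit 1A $19,680; Unit 3A $7,050; Unit 2B $16,340; Unit 2A $13,390; Unit PH1 $18,310. Sum = $74,770.
Rounded total matches; no reconciliation needed.

Unit 1A: $19,680 | Unit 3A: $7,050 | Unit 2B: $16,340 | Unit 2A: $13,390 | Unit PH1: $18,310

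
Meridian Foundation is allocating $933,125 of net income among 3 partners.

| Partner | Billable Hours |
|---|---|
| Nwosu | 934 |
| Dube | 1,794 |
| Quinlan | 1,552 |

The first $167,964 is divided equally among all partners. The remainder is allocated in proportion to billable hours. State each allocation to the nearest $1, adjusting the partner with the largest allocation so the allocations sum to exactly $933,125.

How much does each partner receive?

Nwosu: $222,965; Dube: $376,712; Quinlan: $333,448

First tranche $167,964 split equally: $55,988 each.
Remainder $765,161 by billable hours (total 4,280): Nwosu 166,976.72 → $166,977; Dube 320,724.03 → $320,724; Quinlan 277,460.25 → $277,460.
Totals: Nwosu $55,988 + $166,977 = $222,965; Dube $55,988 + $320,724 = $376,712; Quinlan $55,988 + $277,460 = $333,448.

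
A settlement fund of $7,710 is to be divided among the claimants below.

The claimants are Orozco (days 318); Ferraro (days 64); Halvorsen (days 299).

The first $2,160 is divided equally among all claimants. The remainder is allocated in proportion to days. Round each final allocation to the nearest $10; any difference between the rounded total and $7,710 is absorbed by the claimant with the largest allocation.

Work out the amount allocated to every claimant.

Orozco: $3,310 | Ferraro: $1,240 | Halvorsen: $3,160

First tranche $2,160 split equally: $720 each.
Remainder $5,550 by days (total 681): Orozco 2,591.63 → $2,590; Ferraro 521.59 → $520; Halvorsen 2,436.78 → $2,440.
Totals: Orozco $720 + $2,590 = $3,310; Ferraro $720 + $520 = $1,240; Halvorsen $720 + $2,440 = $3,160.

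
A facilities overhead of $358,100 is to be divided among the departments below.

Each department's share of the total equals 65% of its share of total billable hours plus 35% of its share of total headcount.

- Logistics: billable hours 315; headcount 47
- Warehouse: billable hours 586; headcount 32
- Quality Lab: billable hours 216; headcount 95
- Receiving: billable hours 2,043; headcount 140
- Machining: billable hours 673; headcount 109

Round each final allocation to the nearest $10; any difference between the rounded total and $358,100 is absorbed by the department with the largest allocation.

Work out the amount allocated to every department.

Logistics: $33,050 · Warehouse: $45,070 · Quality Lab: $41,270 · Receiving: $165,540 · Machining: $73,170

Totals — billable hours 3,833, headcount 423.
Composite weights (65% billable hours + 35% headcount): Logistics 0.0923; Warehouse 0.1259; Quality Lab 0.1152; Receiving 0.4623; Machining 0.2043.
Raw shares: Logistics 33,054.99; Warehouse 45,067.39; Quality Lab 41,265.46; Receiving 165,546.45; Machining 73,165.72.
At nearest $10: Logistics $33,050; Warehouse $45,070; Quality Lab $41,270; Receiving $165,550; Machining $73,170. Sum = $358,110.
Difference $358,100 − $358,110 = −$10 applied to largest allocation (Receiving): Receiving becomes $165,540.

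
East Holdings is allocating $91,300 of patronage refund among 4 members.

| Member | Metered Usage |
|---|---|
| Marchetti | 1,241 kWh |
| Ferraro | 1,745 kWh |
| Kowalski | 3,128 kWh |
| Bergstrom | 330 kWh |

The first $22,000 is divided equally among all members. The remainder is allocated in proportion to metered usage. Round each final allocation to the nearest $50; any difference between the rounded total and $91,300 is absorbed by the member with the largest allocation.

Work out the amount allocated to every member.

$22,000 shared equally gives $5,500 per member.
Remainder $69,300 by metered usage (total 6,444): Marchetti 13,345.95 → $13,350; Ferraro 18,766.06 → $18,750; Kowalski 33,639.11 → $33,650; Bergstrom 3,548.88 → $3,550.
Totals: Marchetti $5,500 + $13,350 = $18,850; Ferraro $5,500 + $18,750 = $24,250; Kowalski $5,500 + $33,650 = $39,150; Bergstrom $5,500 + $3,550 = $9,050.

Marchetti: $18,850 | Ferraro: $24,250 | Kowalski: $39,150 | Bergstrom: $9,050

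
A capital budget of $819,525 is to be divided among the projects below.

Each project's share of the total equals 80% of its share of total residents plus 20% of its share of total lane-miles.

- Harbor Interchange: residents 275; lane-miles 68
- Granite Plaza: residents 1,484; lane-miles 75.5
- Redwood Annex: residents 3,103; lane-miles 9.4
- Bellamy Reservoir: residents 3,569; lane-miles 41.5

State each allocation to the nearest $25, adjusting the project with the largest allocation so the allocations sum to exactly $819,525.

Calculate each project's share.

Harbor Interchange: $78,725 · Granite Plaza: $179,050 · Redwood Annex: $249,225 · Bellamy Reservoir: $312,525

Residents total 8,431; lane-miles total 194.4.
Combined weights (80% residents + 20% lane-miles): Harbor Interchange 0.0961; Granite Plaza 0.2185; Redwood Annex 0.3041; Bellamy Reservoir 0.3814.
Unrounded shares: Harbor Interchange 78,717.85; Granite Plaza 179,056.84; Redwood Annex 249,224.09; Bellamy Reservoir 312,526.22.
At nearest $25: Harbor Interchange $78,725; Granite Plaza $179,050; Redwood Annex $249,225; Bellamy Reservoir $312,525. Sum = $819,525.
Sum already equals the total — no adjustment.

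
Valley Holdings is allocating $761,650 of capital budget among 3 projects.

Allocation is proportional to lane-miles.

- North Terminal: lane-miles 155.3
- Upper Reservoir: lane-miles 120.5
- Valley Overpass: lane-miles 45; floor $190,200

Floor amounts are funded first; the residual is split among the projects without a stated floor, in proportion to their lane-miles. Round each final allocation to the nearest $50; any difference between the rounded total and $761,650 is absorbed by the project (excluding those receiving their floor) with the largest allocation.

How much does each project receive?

North Terminal: $321,800; Upper Reservoir: $249,650; Valley Overpass: $190,200

Fund the minimums — Valley Overpass $190,200. Residual $571,450.
Residual split over remaining lane-miles 275.8: North Terminal 321,777.32 → $321,800; Upper Reservoir 249,672.68 → $249,650.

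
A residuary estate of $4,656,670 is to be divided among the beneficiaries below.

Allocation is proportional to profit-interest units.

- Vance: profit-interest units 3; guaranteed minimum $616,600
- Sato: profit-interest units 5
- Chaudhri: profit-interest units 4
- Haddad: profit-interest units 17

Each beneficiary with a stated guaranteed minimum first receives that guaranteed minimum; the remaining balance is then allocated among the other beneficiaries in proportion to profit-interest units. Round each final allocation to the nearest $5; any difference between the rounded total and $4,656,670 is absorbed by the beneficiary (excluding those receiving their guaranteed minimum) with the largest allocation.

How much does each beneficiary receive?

Fund the minimums — Vance $616,600. Balance $4,040,070.
Balance split over remaining profit-interest units 26: Sato 776,936.54 → $776,935; Chaudhri 621,549.23 → $621,550; Haddad 2,641,584.23 → $2,641,585.

Vance: $616,600; Sato: $776,935; Chaudhri: $621,550; Haddad: $2,641,585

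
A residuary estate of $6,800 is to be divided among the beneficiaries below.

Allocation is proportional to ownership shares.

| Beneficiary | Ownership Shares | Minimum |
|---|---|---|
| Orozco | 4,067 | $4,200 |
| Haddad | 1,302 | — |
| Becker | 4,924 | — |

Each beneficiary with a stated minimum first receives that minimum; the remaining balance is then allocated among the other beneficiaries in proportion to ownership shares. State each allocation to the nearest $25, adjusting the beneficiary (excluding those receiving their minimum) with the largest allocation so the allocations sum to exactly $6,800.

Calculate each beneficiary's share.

Orozco: $4,200 | Haddad: $550 | Becker: $2,050

Fund the minimums — Orozco $4,200. Residual $2,600.
Residual split over remaining ownership shares 6,226: Haddad 543.72 → $550; Becker 2,056.28 → $2,050.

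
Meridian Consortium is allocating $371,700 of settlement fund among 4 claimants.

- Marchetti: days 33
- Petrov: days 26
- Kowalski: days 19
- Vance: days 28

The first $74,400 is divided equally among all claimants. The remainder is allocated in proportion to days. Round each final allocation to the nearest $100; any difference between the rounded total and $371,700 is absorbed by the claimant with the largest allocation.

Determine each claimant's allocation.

Marchetti: $111,200; Petrov: $91,500; Kowalski: $71,900; Vance: $97,100

Equal tier: $74,400 ÷ 4 = $18,600 apiece.
Remainder $297,300 by days (total 106): Marchetti 92,555.66 → $92,600; Petrov 72,922.64 → $72,900; Kowalski 53,289.62 → $53,300; Vance 78,532.08 → $78,500.
Totals: Marchetti $18,600 + $92,600 = $111,200; Petrov $18,600 + $72,900 = $91,500; Kowalski $18,600 + $53,300 = $71,900; Vance $18,600 + $78,500 = $97,100.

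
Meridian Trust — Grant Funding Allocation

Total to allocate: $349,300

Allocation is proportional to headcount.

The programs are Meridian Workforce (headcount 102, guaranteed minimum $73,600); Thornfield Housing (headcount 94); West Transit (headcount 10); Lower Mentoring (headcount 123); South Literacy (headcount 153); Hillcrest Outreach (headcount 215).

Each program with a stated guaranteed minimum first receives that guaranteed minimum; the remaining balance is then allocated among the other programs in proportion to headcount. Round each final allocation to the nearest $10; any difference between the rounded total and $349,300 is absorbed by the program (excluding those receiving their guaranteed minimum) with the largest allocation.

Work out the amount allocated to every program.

Fund the minimums — Meridian Workforce $73,600. Remaining pool $275,700.
Remaining pool split over remaining headcount 595: Thornfield Housing 43,555.97 → $43,560; West Transit 4,633.61 → $4,630; Lower Mentoring 56,993.45 → $56,990; South Literacy 70,894.29 → $70,890; Hillcrest Outreach 99,622.69 → $99,620.
Rounding difference +$10 applied to Hillcrest Outreach → $99,630.

Meridian Workforce: $73,600 | Thornfield Housing: $43,560 | West Transit: $4,630 | Lower Mentoring: $56,990 | South Literacy: $70,890 | Hillcrest Outreach: $99,630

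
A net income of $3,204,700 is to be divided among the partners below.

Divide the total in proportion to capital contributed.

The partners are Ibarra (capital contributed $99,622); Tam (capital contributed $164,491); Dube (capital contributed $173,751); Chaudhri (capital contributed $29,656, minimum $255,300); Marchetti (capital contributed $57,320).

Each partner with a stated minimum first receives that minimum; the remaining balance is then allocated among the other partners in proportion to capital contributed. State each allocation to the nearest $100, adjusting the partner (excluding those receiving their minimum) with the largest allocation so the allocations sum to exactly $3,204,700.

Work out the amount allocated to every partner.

Fund the minimums — Chaudhri $255,300. Residual $2,949,400.
Residual split over remaining capital contributed 495,184: Ibarra 593,365.55 → $593,400; Tam 979,736.33 → $979,700; Dube 1,034,890.46 → $1,034,900; Marchetti 341,407.65 → $341,400.

Ibarra: $593,400; Tam: $979,700; Dube: $1,034,900; Chaudhri: $255,300; Marchetti: $341,400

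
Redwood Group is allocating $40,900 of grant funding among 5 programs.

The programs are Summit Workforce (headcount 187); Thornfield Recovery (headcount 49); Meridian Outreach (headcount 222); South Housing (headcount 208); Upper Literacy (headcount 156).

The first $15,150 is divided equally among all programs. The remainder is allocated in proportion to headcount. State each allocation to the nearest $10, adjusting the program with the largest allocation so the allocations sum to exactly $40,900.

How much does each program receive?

$15,150 shared equally gives $3,030 per program.
Remainder $25,750 by headcount (total 822): Summit Workforce 5,857.97 → $5,860; Thornfield Recovery 1,534.98 → $1,530; Meridian Outreach 6,954.38 → $6,950; South Housing 6,515.82 → $6,520; Upper Literacy 4,886.86 → $4,890.
Totals: Summit Workforce $3,030 + $5,860 = $8,890; Thornfield Recovery $3,030 + $1,530 = $4,560; Meridian Outreach $3,030 + $6,950 = $9,980; South Housing $3,030 + $6,520 = $9,550; Upper Literacy $3,030 + $4,890 = $7,920.

Summit Workforce: $8,890; Thornfield Recovery: $4,560; Meridian Outreach: $9,980; South Housing: $9,550; Upper Literacy: $7,920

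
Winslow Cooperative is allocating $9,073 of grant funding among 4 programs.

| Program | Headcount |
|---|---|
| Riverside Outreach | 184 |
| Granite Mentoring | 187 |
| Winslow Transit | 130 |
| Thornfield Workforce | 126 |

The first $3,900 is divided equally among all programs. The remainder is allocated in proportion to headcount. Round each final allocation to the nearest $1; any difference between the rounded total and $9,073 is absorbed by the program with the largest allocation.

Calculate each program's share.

Riverside Outreach: $2,493 | Granite Mentoring: $2,517 | Winslow Transit: $2,048 | Thornfield Workforce: $2,015

Equal tier: $3,900 ÷ 4 = $975 apiece.
Remainder $5,173 by headcount (total 627): Riverside Outreach 1,518.07 → $1,518; Granite Mentoring 1,542.82 → $1,543; Winslow Transit 1,072.55 → $1,073; Thornfield Workforce 1,039.55 → $1,040.
Rounding difference −$1 on remainder applied to Granite Mentoring.
Totals: Riverside Outreach $975 + $1,518 = $2,493; Granite Mentoring $975 + $1,542 = $2,517; Winslow Transit $975 + $1,073 = $2,048; Thornfield Workforce $975 + $1,040 = $2,015.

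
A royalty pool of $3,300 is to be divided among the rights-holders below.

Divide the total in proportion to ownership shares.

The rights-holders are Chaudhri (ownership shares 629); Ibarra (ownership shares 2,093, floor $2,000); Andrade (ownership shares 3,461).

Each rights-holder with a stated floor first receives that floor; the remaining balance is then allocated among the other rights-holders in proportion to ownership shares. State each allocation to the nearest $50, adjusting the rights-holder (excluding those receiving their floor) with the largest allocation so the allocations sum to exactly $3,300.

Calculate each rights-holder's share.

Minimums first: Ibarra $2,000. Residual $1,300.
Residual split over remaining ownership shares 4,090: Chaudhri 199.93 → $200; Andrade 1,100.07 → $1,100.

Chaudhri: $200 | Ibarra: $2,000 | Andrade: $1,100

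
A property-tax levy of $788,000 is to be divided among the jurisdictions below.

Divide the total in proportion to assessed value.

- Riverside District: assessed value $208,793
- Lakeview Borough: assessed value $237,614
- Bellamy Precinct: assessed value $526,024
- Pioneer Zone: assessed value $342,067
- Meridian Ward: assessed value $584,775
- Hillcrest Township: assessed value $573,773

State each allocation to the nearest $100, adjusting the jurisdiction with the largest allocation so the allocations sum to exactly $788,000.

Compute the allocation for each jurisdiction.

Riverside District: $66,500 | Lakeview Borough: $75,700 | Bellamy Precinct: $167,600 | Pioneer Zone: $109,000 | Meridian Ward: $186,400 | Hillcrest Township: $182,800

Sum of assessed value: 2,473,046.
Raw shares: Riverside District 208,793/2,473,046 × $788,000 = 66,528.84; Lakeview Borough 237,614/2,473,046 × $788,000 = 75,712.23; Bellamy Precinct 526,024/2,473,046 × $788,000 = 167,609.87; Pioneer Zone 342,067/2,473,046 × $788,000 = 108,994.66; Meridian Ward 584,775/2,473,046 × $788,000 = 186,330.02; Hillcrest Township 573,773/2,473,046 × $788,000 = 182,824.39.
Rounded to nearest $100: Riverside District $66,500; Lakeview Borough $75,700; Bellamy Precinct $167,600; Pioneer Zone $109,000; Meridian Ward $186,300; Hillcrest Township $182,800. Sum = $787,900.
Difference $788,000 − $787,900 = +$100 applied to largest allocation (Meridian Ward): Meridian Ward becomes $186,400.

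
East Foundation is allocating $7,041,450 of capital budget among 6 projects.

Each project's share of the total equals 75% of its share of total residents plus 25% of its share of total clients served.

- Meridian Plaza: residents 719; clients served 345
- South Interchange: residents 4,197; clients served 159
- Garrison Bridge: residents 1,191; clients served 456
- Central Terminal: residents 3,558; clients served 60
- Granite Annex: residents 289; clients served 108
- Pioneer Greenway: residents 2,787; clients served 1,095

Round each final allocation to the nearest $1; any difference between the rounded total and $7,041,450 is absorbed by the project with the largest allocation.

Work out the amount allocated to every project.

Meridian Plaza: $571,223; South Interchange: $1,865,548; Garrison Bridge: $854,764; Central Terminal: $1,522,288; Granite Annex: $205,313; Pioneer Greenway: $2,022,314

Residents total 12,741; clients served total 2,223.
Composite weights (75% residents + 25% clients served): Meridian Plaza 0.0811; South Interchange 0.2649; Garrison Bridge 0.1214; Central Terminal 0.2162; Granite Annex 0.0292; Pioneer Greenway 0.2872.
Proportional shares: Meridian Plaza 571,222.94; South Interchange 1,865,547.59; Garrison Bridge 854,764.17; Central Terminal 1,522,288.24; Granite Annex 205,312.89; Pioneer Greenway 2,022,314.16.
At nearest $1: Meridian Plaza $571,223; South Interchange $1,865,548; Garrison Bridge $854,764; Central Terminal $1,522,288; Granite Annex $205,313; Pioneer Greenway $2,022,314. Sum = $7,041,450.
Rounded total matches; no reconciliation needed.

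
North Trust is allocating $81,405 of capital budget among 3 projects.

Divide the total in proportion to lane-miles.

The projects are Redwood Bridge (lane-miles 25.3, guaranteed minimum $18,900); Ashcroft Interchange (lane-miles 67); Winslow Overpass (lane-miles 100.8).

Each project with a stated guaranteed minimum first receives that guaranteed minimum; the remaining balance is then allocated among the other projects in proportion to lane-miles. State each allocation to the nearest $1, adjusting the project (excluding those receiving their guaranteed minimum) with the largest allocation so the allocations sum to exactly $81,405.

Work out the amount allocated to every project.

Minimums first: Redwood Bridge $18,900. Residual $62,505.
Residual split over remaining lane-miles 167.8: Ashcroft Interchange 24,957.30 → $24,957; Winslow Overpass 37,547.70 → $37,548.

Redwood Bridge: $18,900; Ashcroft Interchange: $24,957; Winslow Overpass: $37,548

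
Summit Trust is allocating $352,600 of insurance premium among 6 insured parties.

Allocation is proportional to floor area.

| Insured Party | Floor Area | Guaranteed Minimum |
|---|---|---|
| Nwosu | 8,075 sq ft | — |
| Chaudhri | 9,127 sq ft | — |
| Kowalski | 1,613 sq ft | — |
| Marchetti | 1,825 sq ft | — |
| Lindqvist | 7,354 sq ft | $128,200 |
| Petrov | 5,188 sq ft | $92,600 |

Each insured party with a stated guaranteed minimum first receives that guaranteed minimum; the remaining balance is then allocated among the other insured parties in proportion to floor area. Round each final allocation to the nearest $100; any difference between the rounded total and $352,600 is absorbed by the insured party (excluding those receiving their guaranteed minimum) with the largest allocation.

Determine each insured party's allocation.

Nwosu: $51,600 · Chaudhri: $58,200 · Kowalski: $10,300 · Marchetti: $11,700 · Lindqvist: $128,200 · Petrov: $92,600

Fund the minimums — Lindqvist $128,200; Petrov $92,600. Balance $131,800.
Balance split over remaining floor area 20,640: Nwosu 51,564.20 → $51,600; Chaudhri 58,281.91 → $58,300; Kowalski 10,300.07 → $10,300; Marchetti 11,653.83 → $11,700.
Rounding difference −$100 applied to Chaudhri → $58,200.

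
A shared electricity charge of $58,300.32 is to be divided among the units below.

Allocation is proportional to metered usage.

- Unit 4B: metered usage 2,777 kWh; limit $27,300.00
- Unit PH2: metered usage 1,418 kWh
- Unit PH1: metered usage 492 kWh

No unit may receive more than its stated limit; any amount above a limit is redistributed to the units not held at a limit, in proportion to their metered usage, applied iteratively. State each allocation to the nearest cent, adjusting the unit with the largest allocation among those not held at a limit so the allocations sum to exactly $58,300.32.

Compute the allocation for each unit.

Unit 4B: $27,300.00 | Unit PH2: $23,014.90 | Unit PH1: $7,985.42

Metered usage total: 4,687.
Pro-rata shares before constraints: Unit 4B 34,542.3488; Unit PH2 17,638.1169; Unit PH1 6,119.8544.
Held at cap: Unit 4B ($27,300.00); remaining pool $31,000.32 reallocated over remaining metered usage 1,910.
Redistributed shares: Unit PH2 23,014.8973 → $23,014.90; Unit PH1 7,985.4227 → $7,985.42.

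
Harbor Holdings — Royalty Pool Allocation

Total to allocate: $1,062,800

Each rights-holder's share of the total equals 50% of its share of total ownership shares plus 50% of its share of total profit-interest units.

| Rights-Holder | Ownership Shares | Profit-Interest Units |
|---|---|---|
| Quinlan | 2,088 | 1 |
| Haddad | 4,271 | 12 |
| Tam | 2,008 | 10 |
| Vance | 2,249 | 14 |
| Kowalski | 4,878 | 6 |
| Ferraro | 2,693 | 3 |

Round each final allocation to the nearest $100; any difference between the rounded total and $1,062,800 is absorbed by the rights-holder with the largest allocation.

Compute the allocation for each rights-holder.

Quinlan: $72,600; Haddad: $263,500; Tam: $174,200; Vance: $227,400; Kowalski: $211,800; Ferraro: $113,300

Ownership shares total 18,187; profit-interest units total 46.
Composite weights (50% ownership shares + 50% profit-interest units): Quinlan 0.0683; Haddad 0.2479; Tam 0.1639; Vance 0.2140; Kowalski 0.1993; Ferraro 0.1066.
Raw shares: Quinlan 72,560.76; Haddad 263,419.04; Tam 174,192.83; Vance 227,443.23; Kowalski 211,841.73; Ferraro 113,342.41.
Rounded to nearest $100: Quinlan $72,600; Haddad $263,400; Tam $174,200; Vance $227,400; Kowalski $211,800; Ferraro $113,300. Sum = $1,062,700.
Difference $1,062,800 − $1,062,700 = +$100 applied to largest allocation (Haddad): Haddad becomes $263,500.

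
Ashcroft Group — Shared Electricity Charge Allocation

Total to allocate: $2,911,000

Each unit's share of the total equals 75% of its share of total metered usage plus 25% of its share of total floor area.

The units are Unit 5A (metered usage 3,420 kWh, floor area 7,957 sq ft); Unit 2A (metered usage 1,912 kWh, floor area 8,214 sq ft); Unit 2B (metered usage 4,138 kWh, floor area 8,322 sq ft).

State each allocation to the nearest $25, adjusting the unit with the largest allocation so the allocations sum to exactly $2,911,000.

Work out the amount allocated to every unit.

Totals — metered usage 9,470, floor area 24,493.
Composite weights (75% metered usage + 25% floor area): Unit 5A 0.3521; Unit 2A 0.2353; Unit 2B 0.4127.
Raw shares: Unit 5A 1,024,882.80; Unit 2A 684,858.85; Unit 2B 1,201,258.35.
After rounding ($25): Unit 5A $1,024,875; Unit 2A $684,850; Unit 2B $1,201,250. Sum = $2,910,975.
Difference $2,911,000 − $2,910,975 = +$25 applied to largest allocation (Unit 2B): Unit 2B becomes $1,201,275.

Unit 5A: $1,024,875 | Unit 2A: $684,850 | Unit 2B: $1,201,275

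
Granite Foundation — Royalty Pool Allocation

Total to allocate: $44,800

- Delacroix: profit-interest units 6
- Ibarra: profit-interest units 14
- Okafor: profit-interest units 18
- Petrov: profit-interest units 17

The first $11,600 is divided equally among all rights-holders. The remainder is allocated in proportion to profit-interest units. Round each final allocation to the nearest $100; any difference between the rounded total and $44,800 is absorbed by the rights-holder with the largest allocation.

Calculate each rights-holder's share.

$11,600 shared equally gives $2,900 per rights-holder.
Remainder $33,200 by profit-interest units (total 55): Delacroix 3,621.82 → $3,600; Ibarra 8,450.91 → $8,500; Okafor 10,865.45 → $10,900; Petrov 10,261.82 → $10,300.
Rounding difference −$100 on remainder applied to Okafor.
Totals: Delacroix $2,900 + $3,600 = $6,500; Ibarra $2,900 + $8,500 = $11,400; Okafor $2,900 + $10,800 = $13,700; Petrov $2,900 + $10,300 = $13,200.

Delacroix: $6,500; Ibarra: $11,400; Okafor: $13,700; Petrov: $13,200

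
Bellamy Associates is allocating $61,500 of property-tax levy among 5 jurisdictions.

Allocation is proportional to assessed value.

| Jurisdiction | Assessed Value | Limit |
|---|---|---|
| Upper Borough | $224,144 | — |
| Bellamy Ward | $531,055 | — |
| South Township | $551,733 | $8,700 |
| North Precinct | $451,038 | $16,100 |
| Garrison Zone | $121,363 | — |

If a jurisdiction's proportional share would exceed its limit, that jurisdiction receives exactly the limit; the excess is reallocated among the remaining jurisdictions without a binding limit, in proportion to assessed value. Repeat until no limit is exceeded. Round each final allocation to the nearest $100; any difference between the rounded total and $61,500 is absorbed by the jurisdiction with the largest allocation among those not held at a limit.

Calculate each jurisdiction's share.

Upper Borough: $9,400; Bellamy Ward: $22,200; South Township: $8,700; North Precinct: $16,100; Garrison Zone: $5,100

Combined assessed value = 1,879,333.
Pro-rata shares before constraints: Upper Borough 7,334.97; Bellamy Ward 17,378.44; South Township 18,055.12; North Precinct 14,759.94; Garrison Zone 3,971.53.
Cap binds for South Township ($8,700); balance $52,800 reallocated over remaining assessed value 1,327,600.
Cap binds for North Precinct ($16,100); balance $36,700 reallocated over remaining assessed value 876,562.
Remaining shares: Upper Borough 9,384.49 → $9,400; Bellamy Ward 22,234.27 → $22,200; Garrison Zone 5,081.24 → $5,100.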